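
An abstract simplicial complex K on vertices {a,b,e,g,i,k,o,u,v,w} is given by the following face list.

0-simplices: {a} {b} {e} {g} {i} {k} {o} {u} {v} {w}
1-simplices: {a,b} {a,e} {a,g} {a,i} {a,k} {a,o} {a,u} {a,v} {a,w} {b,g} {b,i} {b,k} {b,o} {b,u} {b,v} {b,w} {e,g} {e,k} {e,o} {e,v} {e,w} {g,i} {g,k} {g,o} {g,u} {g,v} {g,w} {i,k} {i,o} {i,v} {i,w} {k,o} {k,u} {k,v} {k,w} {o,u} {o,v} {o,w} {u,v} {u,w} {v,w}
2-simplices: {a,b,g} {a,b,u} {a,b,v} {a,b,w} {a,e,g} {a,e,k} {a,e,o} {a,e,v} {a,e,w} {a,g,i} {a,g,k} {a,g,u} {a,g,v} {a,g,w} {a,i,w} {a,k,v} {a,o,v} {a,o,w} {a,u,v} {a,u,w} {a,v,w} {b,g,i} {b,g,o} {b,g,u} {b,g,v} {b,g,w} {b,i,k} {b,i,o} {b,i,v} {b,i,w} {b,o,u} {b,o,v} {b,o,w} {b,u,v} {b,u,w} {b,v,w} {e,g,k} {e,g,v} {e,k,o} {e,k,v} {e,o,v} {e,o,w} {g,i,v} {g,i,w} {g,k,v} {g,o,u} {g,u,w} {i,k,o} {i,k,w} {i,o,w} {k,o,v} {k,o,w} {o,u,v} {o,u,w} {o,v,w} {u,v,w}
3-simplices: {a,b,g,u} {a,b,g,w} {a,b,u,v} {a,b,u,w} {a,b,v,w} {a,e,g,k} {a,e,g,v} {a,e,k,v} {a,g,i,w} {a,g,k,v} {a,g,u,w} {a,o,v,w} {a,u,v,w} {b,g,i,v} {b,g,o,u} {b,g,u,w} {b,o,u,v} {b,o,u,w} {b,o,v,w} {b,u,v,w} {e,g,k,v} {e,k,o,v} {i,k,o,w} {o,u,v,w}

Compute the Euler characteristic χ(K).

χ(K)=1

n_0=10 n_1=41 n_2=56 n_3=24
χ=+10−41+56−24=1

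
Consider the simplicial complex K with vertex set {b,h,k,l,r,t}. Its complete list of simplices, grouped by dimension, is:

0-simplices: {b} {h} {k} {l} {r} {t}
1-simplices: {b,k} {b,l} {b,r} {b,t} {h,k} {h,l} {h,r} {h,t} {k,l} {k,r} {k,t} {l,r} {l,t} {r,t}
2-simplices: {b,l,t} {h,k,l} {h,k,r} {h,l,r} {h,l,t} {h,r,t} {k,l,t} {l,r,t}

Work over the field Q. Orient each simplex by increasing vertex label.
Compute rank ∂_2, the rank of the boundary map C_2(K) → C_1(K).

n_0=6 n_1=14 n_2=8  [Q]
∂1: piv[bk,bl,br,bt,hk] rk=5  ker:hl,hr,ht,kl,kr,kt,lr,lt,rt
∂2: piv[blt,hkl,hkr,hlr,hlt,hrt,klt] rk=7  ker:lrt
rk∂_2=7

rank∂_2=7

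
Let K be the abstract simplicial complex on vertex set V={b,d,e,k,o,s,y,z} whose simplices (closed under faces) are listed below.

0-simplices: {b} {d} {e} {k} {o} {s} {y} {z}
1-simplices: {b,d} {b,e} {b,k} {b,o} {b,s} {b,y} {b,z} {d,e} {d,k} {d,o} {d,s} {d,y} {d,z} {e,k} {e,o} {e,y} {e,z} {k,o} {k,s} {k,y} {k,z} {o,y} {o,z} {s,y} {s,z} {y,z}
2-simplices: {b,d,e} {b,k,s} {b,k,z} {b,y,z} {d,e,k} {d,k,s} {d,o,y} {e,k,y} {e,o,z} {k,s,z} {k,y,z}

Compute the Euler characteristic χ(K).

χ(K)=-7

n_0=8 n_1=26 n_2=11
χ=+8−26+11=-7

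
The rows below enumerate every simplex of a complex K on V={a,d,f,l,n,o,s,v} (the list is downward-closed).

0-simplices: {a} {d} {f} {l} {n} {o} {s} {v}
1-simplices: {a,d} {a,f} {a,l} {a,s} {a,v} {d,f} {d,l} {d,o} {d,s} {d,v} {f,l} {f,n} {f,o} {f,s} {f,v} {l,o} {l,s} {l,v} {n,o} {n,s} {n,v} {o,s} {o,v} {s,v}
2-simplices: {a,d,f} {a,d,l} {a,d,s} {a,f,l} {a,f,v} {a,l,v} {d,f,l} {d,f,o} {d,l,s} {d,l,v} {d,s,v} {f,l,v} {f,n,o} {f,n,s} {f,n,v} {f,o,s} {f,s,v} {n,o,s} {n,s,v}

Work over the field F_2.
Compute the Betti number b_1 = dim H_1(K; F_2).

b_1=2

n_0=8 n_1=24 n_2=19  [Z2]
∂1: piv[ad,af,al,as,av,do,fn] rk=7  ker:df,dl,ds,dv,fl,fo,fs,fv,lo,ls,lv,no,ns,nv,os,ov,sv
∂2: piv[adf,adl,ads,afl,afv,alv,dfo,dls,dlv,dsv,fno,fns,fnv,fos,fsv] rk=15  ker:dfl,flv,nos,nsv
b_1=(24−7)−15=2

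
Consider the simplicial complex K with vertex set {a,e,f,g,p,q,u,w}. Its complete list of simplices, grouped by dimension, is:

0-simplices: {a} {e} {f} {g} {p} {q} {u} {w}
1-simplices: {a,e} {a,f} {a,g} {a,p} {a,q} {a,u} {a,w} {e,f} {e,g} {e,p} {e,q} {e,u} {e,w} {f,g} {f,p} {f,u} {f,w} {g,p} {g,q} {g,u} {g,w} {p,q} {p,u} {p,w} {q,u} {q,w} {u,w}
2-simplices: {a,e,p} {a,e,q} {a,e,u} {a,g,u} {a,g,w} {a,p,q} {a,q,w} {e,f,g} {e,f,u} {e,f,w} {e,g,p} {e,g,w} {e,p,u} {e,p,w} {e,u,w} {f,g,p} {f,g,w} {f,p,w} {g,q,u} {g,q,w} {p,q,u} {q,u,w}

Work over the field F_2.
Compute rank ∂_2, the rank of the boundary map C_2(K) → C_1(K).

rank∂_2=19

n_0=8 n_1=27 n_2=22  [Z2]
∂1: piv[ae,af,ag,ap,aq,au,aw] rk=7  ker:ef,eg,ep,eq,eu,ew,fg,fp,fu,fw,gp,gq,gu,gw,pq,pu,pw,qu,qw,uw
∂2: piv[aep,aeq,aeu,agu,agw,apq,aqw,efg,efu,efw,egp,egw,epu,epw,euw,fgp,gqu,gqw,quw] rk=19  ker:fgw,fpw,pqu
rk∂_2=19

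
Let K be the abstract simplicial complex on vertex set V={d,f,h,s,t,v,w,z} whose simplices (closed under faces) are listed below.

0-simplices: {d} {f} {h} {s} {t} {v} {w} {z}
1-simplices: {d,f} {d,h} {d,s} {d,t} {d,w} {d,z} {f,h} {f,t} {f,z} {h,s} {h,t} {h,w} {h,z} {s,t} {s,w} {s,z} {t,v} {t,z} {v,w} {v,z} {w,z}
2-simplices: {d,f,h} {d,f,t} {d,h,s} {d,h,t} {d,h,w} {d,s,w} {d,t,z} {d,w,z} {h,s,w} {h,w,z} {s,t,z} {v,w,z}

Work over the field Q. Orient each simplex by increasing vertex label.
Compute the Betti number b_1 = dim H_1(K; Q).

n_0=8 n_1=21 n_2=12  [Q]
∂1: piv[df,dh,ds,dt,dw,dz,tv] rk=7  ker:fh,ft,fz,hs,ht,hw,hz,st,sw,sz,tz,vw,vz,wz
∂2: piv[dfh,dft,dhs,dht,dhw,dsw,dtz,dwz,hwz,stz,vwz] rk=11  ker:hsw
b_1=(21−7)−11=3

b_1=3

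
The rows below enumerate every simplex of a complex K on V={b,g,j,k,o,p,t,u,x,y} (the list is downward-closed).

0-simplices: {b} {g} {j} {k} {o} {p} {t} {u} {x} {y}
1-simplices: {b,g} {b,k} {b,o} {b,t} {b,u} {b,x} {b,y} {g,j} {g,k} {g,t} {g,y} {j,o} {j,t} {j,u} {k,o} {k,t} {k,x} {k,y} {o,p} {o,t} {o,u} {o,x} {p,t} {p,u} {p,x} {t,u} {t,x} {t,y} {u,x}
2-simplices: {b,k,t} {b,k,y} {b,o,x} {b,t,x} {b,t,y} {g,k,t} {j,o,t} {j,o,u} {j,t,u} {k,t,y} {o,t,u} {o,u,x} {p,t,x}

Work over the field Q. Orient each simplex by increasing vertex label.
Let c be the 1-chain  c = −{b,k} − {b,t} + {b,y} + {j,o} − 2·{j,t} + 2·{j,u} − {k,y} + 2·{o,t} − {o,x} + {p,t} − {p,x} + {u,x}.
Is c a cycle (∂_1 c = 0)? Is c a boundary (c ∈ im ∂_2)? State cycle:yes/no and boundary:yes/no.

cycle:no boundary:no

n_0=10 n_1=29 n_2=13  [Q]
∂1: piv[bg,bk,bo,bt,bu,bx,by,gj,op] rk=9  ker:gk,gt,gy,jo,jt,ju,ko,kt,kx,ky,ot,ou,ox,pt,pu,px,tu,tx,ty,ux
∂2: piv[bkt,bky,box,btx,bty,gkt,jot,jou,jtu,oux,ptx] rk=11  ker:kty,otu
∂1c = {b} − {j} + {u} − {x}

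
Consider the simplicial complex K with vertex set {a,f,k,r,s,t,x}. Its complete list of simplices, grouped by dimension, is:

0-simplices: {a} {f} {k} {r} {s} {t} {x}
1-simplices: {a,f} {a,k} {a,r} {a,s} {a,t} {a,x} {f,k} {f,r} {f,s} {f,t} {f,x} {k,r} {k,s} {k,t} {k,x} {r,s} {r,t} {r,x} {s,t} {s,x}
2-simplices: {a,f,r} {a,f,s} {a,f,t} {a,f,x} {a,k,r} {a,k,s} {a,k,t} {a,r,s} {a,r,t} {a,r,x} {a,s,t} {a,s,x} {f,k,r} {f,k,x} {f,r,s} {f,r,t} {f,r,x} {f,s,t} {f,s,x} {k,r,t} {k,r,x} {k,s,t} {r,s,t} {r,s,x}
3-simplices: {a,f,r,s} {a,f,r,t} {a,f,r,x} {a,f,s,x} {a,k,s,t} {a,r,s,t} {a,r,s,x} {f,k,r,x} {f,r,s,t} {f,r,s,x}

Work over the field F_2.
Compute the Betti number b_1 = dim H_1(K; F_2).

b_1=0

n_0=7 n_1=20 n_2=24 n_3=10  [Z2]
∂1: piv[af,ak,ar,as,at,ax] rk=6  ker:fk,fr,fs,ft,fx,kr,ks,kt,kx,rs,rt,rx,st,sx
∂2: piv[afr,afs,aft,afx,akr,aks,akt,ars,art,arx,ast,asx,fkr,fkx] rk=14  ker:frs,frt,frx,fst,fsx,krt,krx,kst,rst,rsx
∂3: piv[afrs,afrt,afrx,afsx,akst,arst,arsx,fkrx,frst] rk=9  ker:frsx
b_1=(20−6)−14=0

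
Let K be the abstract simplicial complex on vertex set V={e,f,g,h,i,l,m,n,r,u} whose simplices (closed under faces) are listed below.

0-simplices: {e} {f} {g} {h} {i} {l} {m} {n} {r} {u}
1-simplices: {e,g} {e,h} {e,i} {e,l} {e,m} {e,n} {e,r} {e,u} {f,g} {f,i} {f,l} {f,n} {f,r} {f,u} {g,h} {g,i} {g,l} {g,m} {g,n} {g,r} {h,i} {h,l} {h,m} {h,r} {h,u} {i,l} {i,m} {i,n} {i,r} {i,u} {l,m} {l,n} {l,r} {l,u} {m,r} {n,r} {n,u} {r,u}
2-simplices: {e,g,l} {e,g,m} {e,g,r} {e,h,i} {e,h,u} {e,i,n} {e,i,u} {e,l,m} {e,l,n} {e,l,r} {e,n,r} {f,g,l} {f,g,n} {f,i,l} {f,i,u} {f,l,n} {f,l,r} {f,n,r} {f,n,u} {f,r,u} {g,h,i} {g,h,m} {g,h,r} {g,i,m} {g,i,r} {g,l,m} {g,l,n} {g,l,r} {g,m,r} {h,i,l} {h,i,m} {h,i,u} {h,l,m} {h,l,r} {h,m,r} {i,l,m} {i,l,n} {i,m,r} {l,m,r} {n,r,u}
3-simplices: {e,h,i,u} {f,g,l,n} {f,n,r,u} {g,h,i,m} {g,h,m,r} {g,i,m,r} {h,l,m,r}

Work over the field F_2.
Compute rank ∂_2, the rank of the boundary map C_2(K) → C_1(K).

rank∂_2=28

n_0=10 n_1=38 n_2=40 n_3=7  [Z2]
∂1: piv[eg,eh,ei,el,em,en,er,eu,fg] rk=9  ker:fi,fl,fn,fr,fu,gh,gi,gl,gm,gn,gr,hi,hl,hm,hr,hu,il,im,in,ir,iu,lm,ln,lr,lu,mr,nr,nu,ru
∂2: piv[egl,egm,egr,ehi,ehu,ein,eiu,elm,eln,elr,enr,fgl,fgn,fil,fiu,fln,flr,fnu,fru,ghi,ghm,ghr,gim,gir,gmr,hil,hlm,iln] rk=28  ker:fnr,glm,gln,glr,him,hiu,hlr,hmr,ilm,imr,lmr,nru
∂3: piv[ehiu,fgln,fnru,ghim,ghmr,gimr,hlmr] rk=7
rk∂_2=28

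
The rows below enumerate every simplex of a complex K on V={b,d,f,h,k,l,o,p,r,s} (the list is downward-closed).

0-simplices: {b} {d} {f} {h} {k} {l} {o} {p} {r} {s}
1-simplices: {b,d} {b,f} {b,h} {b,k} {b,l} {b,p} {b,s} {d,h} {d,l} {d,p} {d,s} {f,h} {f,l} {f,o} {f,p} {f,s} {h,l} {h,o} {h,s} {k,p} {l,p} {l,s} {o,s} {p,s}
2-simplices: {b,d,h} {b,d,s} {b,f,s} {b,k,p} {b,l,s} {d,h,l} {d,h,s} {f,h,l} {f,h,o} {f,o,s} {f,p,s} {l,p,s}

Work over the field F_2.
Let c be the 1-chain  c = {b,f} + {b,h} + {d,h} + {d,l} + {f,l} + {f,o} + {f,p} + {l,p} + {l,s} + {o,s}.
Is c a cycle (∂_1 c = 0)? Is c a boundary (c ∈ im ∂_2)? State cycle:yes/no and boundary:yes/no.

n_0=10 n_1=24 n_2=12  [Z2]
∂1: piv[bd,bf,bh,bk,bl,bp,bs,fo] rk=8  ker:dh,dl,dp,ds,fh,fl,fp,fs,hl,ho,hs,kp,lp,ls,os,ps
∂2: piv[bdh,bds,bfs,bkp,bls,dhl,dhs,fhl,fho,fos,fps,lps] rk=12
∂1c = 0
c vs im∂2: residual ≠ 0 ⇒ not boundary

cycle:yes boundary:no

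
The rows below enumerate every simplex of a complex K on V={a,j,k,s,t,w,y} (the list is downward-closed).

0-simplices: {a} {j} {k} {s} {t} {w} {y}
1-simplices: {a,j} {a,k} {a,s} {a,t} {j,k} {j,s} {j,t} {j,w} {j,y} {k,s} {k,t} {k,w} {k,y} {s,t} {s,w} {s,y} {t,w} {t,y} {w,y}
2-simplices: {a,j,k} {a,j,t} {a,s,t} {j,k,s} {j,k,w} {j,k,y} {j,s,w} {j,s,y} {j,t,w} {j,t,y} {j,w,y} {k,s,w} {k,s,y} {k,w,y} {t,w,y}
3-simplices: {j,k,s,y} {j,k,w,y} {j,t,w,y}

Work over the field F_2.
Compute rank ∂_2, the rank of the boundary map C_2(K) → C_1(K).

rank∂_2=11

n_0=7 n_1=19 n_2=15 n_3=3  [Z2]
∂1: piv[aj,ak,as,at,jw,jy] rk=6  ker:jk,js,jt,ks,kt,kw,ky,st,sw,sy,tw,ty,wy
∂2: piv[ajk,ajt,ast,jks,jkw,jky,jsw,jsy,jtw,jty,jwy] rk=11  ker:ksw,ksy,kwy,twy
∂3: piv[jksy,jkwy,jtwy] rk=3
rk∂_2=11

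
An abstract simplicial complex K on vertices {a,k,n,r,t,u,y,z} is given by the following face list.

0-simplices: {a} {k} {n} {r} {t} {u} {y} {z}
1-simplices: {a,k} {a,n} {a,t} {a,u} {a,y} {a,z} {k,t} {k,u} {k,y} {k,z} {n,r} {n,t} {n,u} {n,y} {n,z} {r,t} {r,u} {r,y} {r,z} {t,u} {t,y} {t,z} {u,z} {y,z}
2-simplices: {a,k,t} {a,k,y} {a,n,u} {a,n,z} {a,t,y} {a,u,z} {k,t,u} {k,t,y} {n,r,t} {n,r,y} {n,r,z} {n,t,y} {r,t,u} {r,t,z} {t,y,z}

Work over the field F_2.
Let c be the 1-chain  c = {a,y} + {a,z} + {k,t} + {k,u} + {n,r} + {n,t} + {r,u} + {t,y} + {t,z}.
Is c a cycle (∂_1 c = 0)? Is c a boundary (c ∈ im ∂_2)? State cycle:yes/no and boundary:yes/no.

cycle:yes boundary:no

n_0=8 n_1=24 n_2=15  [Z2]
∂1: piv[ak,an,at,au,ay,az,nr] rk=7  ker:kt,ku,ky,kz,nt,nu,ny,nz,rt,ru,ry,rz,tu,ty,tz,uz,yz
∂2: piv[akt,aky,anu,anz,aty,auz,ktu,nrt,nry,nrz,nty,rtu,rtz,tyz] rk=14  ker:kty
∂1c = 0
c vs im∂2: residual ≠ 0 ⇒ not boundary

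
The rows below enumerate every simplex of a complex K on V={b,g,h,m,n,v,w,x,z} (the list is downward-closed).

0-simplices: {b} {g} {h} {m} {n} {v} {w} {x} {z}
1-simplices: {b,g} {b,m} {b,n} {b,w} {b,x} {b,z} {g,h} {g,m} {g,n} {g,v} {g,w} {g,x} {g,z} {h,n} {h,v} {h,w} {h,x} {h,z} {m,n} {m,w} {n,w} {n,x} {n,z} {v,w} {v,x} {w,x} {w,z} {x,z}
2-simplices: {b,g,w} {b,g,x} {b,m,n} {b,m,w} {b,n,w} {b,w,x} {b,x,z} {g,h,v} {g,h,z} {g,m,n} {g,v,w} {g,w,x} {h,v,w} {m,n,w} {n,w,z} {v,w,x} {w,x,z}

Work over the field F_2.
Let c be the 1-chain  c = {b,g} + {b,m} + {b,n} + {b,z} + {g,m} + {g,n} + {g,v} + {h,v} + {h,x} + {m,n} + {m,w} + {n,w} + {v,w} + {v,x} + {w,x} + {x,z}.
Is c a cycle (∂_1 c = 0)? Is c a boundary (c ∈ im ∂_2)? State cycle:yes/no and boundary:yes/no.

n_0=9 n_1=28 n_2=17  [Z2]
∂1: piv[bg,bm,bn,bw,bx,bz,gh,gv] rk=8  ker:gm,gn,gw,gx,gz,hn,hv,hw,hx,hz,mn,mw,nw,nx,nz,vw,vx,wx,wz,xz
∂2: piv[bgw,bgx,bmn,bmw,bnw,bwx,bxz,ghv,ghz,gmn,gvw,hvw,nwz,vwx,wxz] rk=15  ker:gwx,mnw
∂1c = 0
c vs im∂2: residual ≠ 0 ⇒ not boundary

cycle:yes boundary:no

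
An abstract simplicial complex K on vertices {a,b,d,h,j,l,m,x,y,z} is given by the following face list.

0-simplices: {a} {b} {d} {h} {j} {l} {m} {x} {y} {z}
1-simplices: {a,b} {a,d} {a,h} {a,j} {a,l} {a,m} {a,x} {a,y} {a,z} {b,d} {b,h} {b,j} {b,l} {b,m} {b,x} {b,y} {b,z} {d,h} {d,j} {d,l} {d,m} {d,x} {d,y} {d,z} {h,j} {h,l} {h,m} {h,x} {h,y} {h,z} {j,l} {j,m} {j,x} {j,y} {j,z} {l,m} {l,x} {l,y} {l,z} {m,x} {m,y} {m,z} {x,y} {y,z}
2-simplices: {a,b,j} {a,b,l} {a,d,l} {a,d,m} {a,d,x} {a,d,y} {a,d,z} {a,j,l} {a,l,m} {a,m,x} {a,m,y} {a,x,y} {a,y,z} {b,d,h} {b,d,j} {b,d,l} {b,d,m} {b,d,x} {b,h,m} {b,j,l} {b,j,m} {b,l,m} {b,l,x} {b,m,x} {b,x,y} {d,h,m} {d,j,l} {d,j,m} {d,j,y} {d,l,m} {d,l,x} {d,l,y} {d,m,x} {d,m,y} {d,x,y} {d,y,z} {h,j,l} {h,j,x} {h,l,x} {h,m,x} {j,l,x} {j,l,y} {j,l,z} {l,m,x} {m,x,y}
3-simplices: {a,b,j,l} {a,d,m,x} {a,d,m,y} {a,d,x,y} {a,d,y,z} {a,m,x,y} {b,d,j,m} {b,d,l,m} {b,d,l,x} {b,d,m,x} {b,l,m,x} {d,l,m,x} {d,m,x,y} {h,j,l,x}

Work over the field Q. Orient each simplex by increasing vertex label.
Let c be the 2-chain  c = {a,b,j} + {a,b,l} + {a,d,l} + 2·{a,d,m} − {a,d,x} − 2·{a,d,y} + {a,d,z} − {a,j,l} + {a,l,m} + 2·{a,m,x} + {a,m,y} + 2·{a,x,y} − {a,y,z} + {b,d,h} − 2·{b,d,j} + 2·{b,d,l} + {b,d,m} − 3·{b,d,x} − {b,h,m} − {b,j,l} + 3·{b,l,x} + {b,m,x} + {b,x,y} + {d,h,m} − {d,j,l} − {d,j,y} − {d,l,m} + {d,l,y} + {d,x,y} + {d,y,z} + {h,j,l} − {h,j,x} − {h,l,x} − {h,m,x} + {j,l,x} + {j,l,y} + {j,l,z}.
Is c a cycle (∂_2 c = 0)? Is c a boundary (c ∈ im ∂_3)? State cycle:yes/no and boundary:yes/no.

n_0=10 n_1=44 n_2=45 n_3=14  [Q]
∂1: piv[ab,ad,ah,aj,al,am,ax,ay,az] rk=9  ker:bd,bh,bj,bl,bm,bx,by,bz,dh,dj,dl,dm,dx,dy,dz,hj,hl,hm,hx,hy,hz,jl,jm,jx,jy,jz,lm,lx,ly,lz,mx,my,mz,xy,yz
∂2: piv[abj,abl,adl,adm,adx,ady,adz,ajl,alm,amx,amy,axy,ayz,bdh,bdj,bdl,bdm,bdx,bhm,bjm,blx,bxy,djy,dly,hjl,hjx,hlx,hmx,jlz] rk=29  ker:bjl,blm,bmx,dhm,djl,djm,dlm,dlx,dmx,dmy,dxy,dyz,jlx,jly,lmx,mxy
∂3: piv[abjl,admx,admy,adxy,adyz,amxy,bdjm,bdlm,bdlx,bdmx,blmx,hjlx] rk=12  ker:dlmx,dmxy
∂2c = 2·{a,b} + {a,d} − 2·{a,j} + {a,x} − 2·{a,y} − {b,d} − 2·{b,h} + 2·{b,j} + 3·{b,l} + {b,m} − {b,y} + 2·{d,h} − 4·{d,j} + 4·{d,l} + 3·{d,m} − 3·{d,x} − 2·{d,y} − 2·{h,l} − {h,m} + 3·{h,x} + {j,l} − 2·{j,x} − 2·{j,y} − {j,z} + 3·{l,x} + 2·{l,y} + {l,z} + 2·{m,x} + {m,y} + 4·{x,y}

cycle:no boundary:no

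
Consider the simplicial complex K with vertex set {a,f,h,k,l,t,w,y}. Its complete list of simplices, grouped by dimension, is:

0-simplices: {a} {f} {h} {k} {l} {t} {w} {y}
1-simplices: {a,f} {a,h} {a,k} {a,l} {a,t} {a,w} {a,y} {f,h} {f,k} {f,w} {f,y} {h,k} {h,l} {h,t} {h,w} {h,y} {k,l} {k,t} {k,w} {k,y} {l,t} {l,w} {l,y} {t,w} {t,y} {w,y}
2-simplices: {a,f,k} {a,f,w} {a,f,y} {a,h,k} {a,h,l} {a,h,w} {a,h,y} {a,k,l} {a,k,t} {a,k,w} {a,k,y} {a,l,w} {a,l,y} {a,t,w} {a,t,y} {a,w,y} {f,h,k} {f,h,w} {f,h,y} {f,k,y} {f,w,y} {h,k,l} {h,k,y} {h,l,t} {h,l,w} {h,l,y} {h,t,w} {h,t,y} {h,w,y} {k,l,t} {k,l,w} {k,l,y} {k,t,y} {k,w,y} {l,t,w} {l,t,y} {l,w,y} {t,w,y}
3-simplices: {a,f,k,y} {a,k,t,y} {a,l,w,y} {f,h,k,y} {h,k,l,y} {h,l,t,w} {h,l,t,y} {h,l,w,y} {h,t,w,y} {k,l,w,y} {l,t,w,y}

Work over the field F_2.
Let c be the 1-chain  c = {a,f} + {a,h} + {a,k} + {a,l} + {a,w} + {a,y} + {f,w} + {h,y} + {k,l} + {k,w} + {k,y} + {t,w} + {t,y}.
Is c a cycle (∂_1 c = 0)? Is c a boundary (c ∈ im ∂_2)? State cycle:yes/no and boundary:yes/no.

cycle:yes boundary:yes

n_0=8 n_1=26 n_2=38 n_3=11  [Z2]
∂1: piv[af,ah,ak,al,at,aw,ay] rk=7  ker:fh,fk,fw,fy,hk,hl,ht,hw,hy,kl,kt,kw,ky,lt,lw,ly,tw,ty,wy
∂2: piv[afk,afw,afy,ahk,ahl,ahw,ahy,akl,akt,akw,aky,alw,aly,atw,aty,awy,fhk,hlt,htw] rk=19  ker:fhw,fhy,fky,fwy,hkl,hky,hlw,hly,hty,hwy,klt,klw,kly,kty,kwy,ltw,lty,lwy,twy
∂3: piv[afky,akty,alwy,fhky,hkly,hltw,hlty,hlwy,htwy,klwy] rk=10  ker:ltwy
∂1c = 0
c vs im∂2: reduces to 0 ⇒ boundary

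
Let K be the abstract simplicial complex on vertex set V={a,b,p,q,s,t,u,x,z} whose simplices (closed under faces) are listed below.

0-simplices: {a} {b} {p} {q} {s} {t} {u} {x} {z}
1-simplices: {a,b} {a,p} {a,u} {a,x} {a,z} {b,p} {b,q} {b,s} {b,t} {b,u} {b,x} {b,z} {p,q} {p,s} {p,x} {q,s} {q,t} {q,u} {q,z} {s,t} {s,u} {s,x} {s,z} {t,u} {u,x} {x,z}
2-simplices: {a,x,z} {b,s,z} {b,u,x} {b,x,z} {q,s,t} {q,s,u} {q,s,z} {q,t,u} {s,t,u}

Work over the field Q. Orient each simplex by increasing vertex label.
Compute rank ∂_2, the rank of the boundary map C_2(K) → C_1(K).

rank∂_2=8

n_0=9 n_1=26 n_2=9  [Q]
∂1: piv[ab,ap,au,ax,az,bq,bs,bt] rk=8  ker:bp,bu,bx,bz,pq,ps,px,qs,qt,qu,qz,st,su,sx,sz,tu,ux,xz
∂2: piv[axz,bsz,bux,bxz,qst,qsu,qsz,qtu] rk=8  ker:stu
rk∂_2=8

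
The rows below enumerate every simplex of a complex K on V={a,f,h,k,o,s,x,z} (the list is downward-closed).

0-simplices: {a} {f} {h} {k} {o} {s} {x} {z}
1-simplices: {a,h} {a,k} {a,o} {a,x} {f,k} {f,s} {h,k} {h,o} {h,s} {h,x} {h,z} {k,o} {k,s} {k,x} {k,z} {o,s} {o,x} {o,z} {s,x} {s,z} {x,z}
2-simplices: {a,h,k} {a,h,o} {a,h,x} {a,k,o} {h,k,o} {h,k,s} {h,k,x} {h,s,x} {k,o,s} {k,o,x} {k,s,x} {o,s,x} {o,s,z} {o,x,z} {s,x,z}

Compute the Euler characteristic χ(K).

n_0=8 n_1=21 n_2=15
χ=+8−21+15=2

χ(K)=2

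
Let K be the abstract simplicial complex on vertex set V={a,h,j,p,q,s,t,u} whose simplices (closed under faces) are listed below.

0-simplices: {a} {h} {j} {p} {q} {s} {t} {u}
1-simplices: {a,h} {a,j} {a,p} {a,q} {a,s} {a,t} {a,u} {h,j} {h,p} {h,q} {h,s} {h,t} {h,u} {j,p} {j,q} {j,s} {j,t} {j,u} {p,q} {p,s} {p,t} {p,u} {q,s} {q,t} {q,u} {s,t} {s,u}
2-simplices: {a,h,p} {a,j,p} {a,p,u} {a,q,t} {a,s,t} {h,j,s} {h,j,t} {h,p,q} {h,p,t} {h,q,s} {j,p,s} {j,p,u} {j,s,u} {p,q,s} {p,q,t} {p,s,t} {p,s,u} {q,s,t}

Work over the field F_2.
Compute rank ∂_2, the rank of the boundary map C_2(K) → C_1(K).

n_0=8 n_1=27 n_2=18  [Z2]
∂1: piv[ah,aj,ap,aq,as,at,au] rk=7  ker:hj,hp,hq,hs,ht,hu,jp,jq,js,jt,ju,pq,ps,pt,pu,qs,qt,qu,st,su
∂2: piv[ahp,ajp,apu,aqt,ast,hjs,hjt,hpq,hpt,hqs,jps,jpu,jsu,pqs,pqt,pst] rk=16  ker:psu,qst
rk∂_2=16

rank∂_2=16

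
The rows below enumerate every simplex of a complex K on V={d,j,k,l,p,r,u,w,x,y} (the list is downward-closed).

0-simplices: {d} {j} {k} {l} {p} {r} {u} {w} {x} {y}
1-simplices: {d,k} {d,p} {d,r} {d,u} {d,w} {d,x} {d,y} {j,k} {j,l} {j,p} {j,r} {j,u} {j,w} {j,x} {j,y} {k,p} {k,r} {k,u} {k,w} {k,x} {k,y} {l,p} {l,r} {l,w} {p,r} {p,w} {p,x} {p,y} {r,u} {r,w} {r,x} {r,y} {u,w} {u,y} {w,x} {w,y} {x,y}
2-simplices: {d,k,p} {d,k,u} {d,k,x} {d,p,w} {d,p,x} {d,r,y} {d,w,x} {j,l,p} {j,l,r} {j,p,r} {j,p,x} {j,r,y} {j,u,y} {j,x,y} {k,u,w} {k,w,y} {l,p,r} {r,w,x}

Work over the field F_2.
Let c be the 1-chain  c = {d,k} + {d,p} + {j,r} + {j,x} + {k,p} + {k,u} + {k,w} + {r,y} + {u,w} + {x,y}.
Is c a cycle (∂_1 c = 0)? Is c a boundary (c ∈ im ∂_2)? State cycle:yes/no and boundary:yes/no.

cycle:yes boundary:yes

n_0=10 n_1=37 n_2=18  [Z2]
∂1: piv[dk,dp,dr,du,dw,dx,dy,jk,jl] rk=9  ker:jp,jr,ju,jw,jx,jy,kp,kr,ku,kw,kx,ky,lp,lr,lw,pr,pw,px,py,ru,rw,rx,ry,uw,uy,wx,wy,xy
∂2: piv[dkp,dku,dkx,dpw,dpx,dry,dwx,jlp,jlr,jpr,jpx,jry,juy,jxy,kuw,kwy,rwx] rk=17  ker:lpr
∂1c = 0
c vs im∂2: reduces to 0 ⇒ boundary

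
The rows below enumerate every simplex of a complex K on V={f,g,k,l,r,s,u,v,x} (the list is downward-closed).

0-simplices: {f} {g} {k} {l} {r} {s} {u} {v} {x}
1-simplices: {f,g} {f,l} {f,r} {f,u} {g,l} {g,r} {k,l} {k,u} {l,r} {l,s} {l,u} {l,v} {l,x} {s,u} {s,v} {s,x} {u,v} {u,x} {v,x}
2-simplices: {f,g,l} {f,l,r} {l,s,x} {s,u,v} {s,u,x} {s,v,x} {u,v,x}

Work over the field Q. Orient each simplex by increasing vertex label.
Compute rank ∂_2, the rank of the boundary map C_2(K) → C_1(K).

rank∂_2=6

n_0=9 n_1=19 n_2=7  [Q]
∂1: piv[fg,fl,fr,fu,kl,ls,lv,lx] rk=8  ker:gl,gr,ku,lr,lu,su,sv,sx,uv,ux,vx
∂2: piv[fgl,flr,lsx,suv,sux,svx] rk=6  ker:uvx
rk∂_2=6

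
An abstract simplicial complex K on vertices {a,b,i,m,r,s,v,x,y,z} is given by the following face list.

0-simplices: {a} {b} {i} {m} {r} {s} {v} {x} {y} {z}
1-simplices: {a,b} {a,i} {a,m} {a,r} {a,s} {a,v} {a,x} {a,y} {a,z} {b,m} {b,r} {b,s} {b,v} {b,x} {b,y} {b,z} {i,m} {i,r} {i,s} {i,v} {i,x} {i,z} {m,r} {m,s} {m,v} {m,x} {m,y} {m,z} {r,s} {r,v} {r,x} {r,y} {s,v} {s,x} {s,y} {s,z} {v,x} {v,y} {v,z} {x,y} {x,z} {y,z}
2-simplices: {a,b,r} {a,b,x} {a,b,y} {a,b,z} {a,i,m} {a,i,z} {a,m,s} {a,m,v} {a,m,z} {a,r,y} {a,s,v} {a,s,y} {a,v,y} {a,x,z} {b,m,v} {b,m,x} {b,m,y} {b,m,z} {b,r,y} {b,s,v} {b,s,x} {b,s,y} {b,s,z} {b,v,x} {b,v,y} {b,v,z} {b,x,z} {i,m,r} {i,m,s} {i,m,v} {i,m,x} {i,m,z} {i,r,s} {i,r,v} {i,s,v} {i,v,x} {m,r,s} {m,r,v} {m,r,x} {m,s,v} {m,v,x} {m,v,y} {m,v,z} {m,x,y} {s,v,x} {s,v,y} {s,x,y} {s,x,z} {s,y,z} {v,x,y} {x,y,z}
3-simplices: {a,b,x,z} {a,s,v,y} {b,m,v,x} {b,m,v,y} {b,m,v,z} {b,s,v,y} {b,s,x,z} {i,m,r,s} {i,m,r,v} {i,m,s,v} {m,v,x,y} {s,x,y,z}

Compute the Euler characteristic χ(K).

n_0=10 n_1=42 n_2=51 n_3=12
χ=+10−42+51−12=7

χ(K)=7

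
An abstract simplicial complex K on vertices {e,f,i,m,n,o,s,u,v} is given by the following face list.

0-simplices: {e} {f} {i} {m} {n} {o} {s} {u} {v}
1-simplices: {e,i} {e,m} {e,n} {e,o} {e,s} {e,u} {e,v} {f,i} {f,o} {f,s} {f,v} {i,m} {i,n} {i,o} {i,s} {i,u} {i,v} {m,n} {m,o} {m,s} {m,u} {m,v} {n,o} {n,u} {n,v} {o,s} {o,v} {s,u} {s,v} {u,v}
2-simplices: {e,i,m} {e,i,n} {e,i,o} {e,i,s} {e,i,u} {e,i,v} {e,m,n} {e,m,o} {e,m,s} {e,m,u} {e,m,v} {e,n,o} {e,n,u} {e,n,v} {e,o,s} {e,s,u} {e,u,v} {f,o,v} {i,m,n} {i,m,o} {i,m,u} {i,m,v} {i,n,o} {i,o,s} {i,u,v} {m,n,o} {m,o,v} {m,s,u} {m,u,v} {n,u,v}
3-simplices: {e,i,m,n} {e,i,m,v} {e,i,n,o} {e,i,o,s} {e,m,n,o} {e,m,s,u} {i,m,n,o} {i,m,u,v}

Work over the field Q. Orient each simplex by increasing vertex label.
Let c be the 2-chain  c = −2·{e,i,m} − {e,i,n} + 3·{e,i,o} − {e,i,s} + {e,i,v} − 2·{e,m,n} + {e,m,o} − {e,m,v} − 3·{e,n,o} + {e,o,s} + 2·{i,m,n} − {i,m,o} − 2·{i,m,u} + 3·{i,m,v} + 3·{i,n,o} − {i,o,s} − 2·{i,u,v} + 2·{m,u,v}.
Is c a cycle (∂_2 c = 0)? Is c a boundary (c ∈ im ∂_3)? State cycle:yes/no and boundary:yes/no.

n_0=9 n_1=30 n_2=30 n_3=8  [Q]
∂1: piv[ei,em,en,eo,es,eu,ev,fi] rk=8  ker:fo,fs,fv,im,in,io,is,iu,iv,mn,mo,ms,mu,mv,no,nu,nv,os,ov,su,sv,uv
∂2: piv[eim,ein,eio,eis,eiu,eiv,emn,emo,ems,emu,emv,eno,enu,env,eos,esu,euv,fov,mov] rk=19  ker:imn,imo,imu,imv,ino,ios,iuv,mno,msu,muv,nuv
∂3: piv[eimn,eimv,eino,eios,emno,emsu,imno,imuv] rk=8
∂2c = 0
c vs im∂3: reduces to 0 ⇒ boundary

cycle:yes boundary:yes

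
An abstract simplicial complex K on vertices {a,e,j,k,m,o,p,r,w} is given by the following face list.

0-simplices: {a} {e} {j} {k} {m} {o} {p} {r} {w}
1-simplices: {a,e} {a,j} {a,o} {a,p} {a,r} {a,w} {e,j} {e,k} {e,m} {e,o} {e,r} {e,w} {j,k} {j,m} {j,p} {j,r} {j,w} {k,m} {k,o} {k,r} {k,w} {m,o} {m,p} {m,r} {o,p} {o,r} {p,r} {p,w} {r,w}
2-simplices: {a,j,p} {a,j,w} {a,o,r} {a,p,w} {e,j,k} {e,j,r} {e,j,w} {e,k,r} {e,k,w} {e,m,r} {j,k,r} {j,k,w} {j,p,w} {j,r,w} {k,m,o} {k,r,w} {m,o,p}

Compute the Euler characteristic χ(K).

n_0=9 n_1=29 n_2=17
χ=+9−29+17=-3

χ(K)=-3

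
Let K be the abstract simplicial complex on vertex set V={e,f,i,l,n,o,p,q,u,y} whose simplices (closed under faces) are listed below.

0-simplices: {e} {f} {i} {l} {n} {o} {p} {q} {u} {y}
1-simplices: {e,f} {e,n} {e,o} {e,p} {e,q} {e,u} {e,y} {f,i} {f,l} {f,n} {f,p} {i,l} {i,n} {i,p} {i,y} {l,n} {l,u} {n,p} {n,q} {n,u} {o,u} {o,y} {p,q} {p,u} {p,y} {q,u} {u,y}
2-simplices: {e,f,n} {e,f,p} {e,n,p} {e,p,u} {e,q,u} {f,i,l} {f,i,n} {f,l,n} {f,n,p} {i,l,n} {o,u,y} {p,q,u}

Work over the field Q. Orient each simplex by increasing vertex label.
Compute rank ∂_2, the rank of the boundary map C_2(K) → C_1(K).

rank∂_2=10

n_0=10 n_1=27 n_2=12  [Q]
∂1: piv[ef,en,eo,ep,eq,eu,ey,fi,fl] rk=9  ker:fn,fp,il,in,ip,iy,ln,lu,np,nq,nu,ou,oy,pq,pu,py,qu,uy
∂2: piv[efn,efp,enp,epu,equ,fil,fin,fln,ouy,pqu] rk=10  ker:fnp,iln
rk∂_2=10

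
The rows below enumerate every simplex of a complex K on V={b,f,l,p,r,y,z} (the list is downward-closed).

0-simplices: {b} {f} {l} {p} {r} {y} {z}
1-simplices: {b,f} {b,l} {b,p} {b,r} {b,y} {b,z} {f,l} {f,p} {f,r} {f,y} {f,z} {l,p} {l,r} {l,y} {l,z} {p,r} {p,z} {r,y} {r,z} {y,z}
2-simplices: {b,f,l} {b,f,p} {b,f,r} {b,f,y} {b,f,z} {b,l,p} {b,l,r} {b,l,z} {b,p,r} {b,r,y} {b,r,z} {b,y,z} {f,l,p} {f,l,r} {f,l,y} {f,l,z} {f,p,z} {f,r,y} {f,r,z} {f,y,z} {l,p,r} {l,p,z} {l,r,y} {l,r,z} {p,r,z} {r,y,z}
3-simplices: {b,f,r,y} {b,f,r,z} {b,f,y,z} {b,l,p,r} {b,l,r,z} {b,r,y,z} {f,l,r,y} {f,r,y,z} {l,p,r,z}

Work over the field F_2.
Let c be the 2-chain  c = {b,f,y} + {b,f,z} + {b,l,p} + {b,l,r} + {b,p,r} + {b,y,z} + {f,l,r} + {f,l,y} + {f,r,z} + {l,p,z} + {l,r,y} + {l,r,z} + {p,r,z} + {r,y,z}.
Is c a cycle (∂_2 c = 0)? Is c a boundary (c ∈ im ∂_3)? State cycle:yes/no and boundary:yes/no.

cycle:yes boundary:yes

n_0=7 n_1=20 n_2=26 n_3=9  [Z2]
∂1: piv[bf,bl,bp,br,by,bz] rk=6  ker:fl,fp,fr,fy,fz,lp,lr,ly,lz,pr,pz,ry,rz,yz
∂2: piv[bfl,bfp,bfr,bfy,bfz,blp,blr,blz,bpr,bry,brz,byz,fly,fpz] rk=14  ker:flp,flr,flz,fry,frz,fyz,lpr,lpz,lry,lrz,prz,ryz
∂3: piv[bfry,bfrz,bfyz,blpr,blrz,bryz,flry,lprz] rk=8  ker:fryz
∂2c = 0
c vs im∂3: reduces to 0 ⇒ boundary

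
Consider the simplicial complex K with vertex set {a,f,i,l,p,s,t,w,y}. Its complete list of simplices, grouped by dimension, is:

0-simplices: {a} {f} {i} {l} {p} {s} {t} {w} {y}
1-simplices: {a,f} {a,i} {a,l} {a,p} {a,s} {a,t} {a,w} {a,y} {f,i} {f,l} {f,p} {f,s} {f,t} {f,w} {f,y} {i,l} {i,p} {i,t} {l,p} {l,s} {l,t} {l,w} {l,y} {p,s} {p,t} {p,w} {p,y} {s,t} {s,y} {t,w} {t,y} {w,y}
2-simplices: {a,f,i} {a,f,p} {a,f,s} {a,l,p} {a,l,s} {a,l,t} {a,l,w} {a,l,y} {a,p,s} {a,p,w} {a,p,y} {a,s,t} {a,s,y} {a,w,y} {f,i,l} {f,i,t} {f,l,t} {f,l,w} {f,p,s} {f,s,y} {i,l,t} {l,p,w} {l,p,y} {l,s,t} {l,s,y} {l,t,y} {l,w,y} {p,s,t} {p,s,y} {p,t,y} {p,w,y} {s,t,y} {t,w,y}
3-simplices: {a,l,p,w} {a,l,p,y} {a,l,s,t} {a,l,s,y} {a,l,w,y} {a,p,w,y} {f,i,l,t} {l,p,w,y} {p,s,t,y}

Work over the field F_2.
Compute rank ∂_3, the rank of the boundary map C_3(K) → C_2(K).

rank∂_3=8

n_0=9 n_1=32 n_2=33 n_3=9  [Z2]
∂1: piv[af,ai,al,ap,as,at,aw,ay] rk=8  ker:fi,fl,fp,fs,ft,fw,fy,il,ip,it,lp,ls,lt,lw,ly,ps,pt,pw,py,st,sy,tw,ty,wy
∂2: piv[afi,afp,afs,alp,als,alt,alw,aly,aps,apw,apy,ast,asy,awy,fil,fit,flt,flw,fsy,lty,pst,twy] rk=22  ker:fps,ilt,lpw,lpy,lst,lsy,lwy,psy,pty,pwy,sty
∂3: piv[alpw,alpy,alst,alsy,alwy,apwy,filt,psty] rk=8  ker:lpwy
rk∂_3=8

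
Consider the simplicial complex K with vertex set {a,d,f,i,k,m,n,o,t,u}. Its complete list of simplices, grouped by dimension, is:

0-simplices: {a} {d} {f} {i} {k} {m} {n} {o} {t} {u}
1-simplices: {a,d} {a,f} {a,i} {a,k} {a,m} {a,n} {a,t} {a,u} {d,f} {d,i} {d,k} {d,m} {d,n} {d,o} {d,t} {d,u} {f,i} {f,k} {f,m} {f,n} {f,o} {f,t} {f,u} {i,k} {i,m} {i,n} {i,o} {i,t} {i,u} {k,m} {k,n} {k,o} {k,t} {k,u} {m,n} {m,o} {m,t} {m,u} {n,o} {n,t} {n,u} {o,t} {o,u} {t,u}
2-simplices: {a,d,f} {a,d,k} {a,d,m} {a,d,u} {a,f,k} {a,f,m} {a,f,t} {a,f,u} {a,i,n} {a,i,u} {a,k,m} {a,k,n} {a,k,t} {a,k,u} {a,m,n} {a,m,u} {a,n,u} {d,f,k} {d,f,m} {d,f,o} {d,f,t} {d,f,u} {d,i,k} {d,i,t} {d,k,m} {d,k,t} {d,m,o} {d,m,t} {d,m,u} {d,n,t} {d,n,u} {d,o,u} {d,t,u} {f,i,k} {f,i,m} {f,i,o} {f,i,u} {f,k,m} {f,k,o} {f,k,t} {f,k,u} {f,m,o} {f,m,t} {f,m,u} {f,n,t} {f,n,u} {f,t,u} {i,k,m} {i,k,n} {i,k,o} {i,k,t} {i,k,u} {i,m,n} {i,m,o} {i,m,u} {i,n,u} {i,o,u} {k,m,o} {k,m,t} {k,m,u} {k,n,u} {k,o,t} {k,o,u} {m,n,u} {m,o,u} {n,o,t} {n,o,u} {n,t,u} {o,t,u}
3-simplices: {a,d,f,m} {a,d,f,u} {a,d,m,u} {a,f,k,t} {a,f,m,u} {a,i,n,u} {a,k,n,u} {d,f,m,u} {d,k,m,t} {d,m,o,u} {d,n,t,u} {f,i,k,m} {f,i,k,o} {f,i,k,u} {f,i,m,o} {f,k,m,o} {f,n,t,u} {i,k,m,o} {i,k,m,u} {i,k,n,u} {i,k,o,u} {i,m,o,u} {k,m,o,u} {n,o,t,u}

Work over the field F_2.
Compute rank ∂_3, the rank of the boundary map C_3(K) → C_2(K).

n_0=10 n_1=44 n_2=69 n_3=24  [Z2]
∂1: piv[ad,af,ai,ak,am,an,at,au,do] rk=9  ker:df,di,dk,dm,dn,dt,du,fi,fk,fm,fn,fo,ft,fu,ik,im,in,io,it,iu,km,kn,ko,kt,ku,mn,mo,mt,mu,no,nt,nu,ot,ou,tu
∂2: piv[adf,adk,adm,adu,afk,afm,aft,afu,ain,aiu,akm,akn,akt,aku,amn,amu,anu,dfo,dft,dik,dit,dmo,dmt,dnt,dnu,dou,dtu,fik,fim,fio,fiu,fko,fnt,kot,not] rk=35  ker:dfk,dfm,dfu,dkm,dkt,dmu,fkm,fkt,fku,fmo,fmt,fmu,fnu,ftu,ikm,ikn,iko,ikt,iku,imn,imo,imu,inu,iou,kmo,kmt,kmu,knu,kou,mnu,mou,nou,ntu,otu
∂3: piv[adfm,adfu,admu,afkt,afmu,ainu,aknu,dkmt,dmou,dntu,fikm,fiko,fiku,fimo,fkmo,fntu,ikmu,iknu,ikou,imou,notu] rk=21  ker:dfmu,ikmo,kmou
rk∂_3=21

rank∂_3=21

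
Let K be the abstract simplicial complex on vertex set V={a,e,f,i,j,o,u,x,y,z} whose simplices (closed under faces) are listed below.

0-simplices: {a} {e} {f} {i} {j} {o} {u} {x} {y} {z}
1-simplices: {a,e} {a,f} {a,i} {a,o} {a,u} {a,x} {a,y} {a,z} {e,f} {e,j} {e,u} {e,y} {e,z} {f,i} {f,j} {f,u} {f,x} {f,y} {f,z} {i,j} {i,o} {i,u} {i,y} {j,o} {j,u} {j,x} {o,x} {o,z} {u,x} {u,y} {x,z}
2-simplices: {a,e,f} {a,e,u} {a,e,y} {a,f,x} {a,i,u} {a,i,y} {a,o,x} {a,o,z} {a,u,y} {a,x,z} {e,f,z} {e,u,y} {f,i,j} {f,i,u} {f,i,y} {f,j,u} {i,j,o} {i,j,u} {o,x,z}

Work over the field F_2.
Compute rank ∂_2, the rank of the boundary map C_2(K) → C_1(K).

n_0=10 n_1=31 n_2=19  [Z2]
∂1: piv[ae,af,ai,ao,au,ax,ay,az,ej] rk=9  ker:ef,eu,ey,ez,fi,fj,fu,fx,fy,fz,ij,io,iu,iy,jo,ju,jx,ox,oz,ux,uy,xz
∂2: piv[aef,aeu,aey,afx,aiu,aiy,aox,aoz,auy,axz,efz,fij,fiu,fiy,fju,ijo] rk=16  ker:euy,iju,oxz
rk∂_2=16

rank∂_2=16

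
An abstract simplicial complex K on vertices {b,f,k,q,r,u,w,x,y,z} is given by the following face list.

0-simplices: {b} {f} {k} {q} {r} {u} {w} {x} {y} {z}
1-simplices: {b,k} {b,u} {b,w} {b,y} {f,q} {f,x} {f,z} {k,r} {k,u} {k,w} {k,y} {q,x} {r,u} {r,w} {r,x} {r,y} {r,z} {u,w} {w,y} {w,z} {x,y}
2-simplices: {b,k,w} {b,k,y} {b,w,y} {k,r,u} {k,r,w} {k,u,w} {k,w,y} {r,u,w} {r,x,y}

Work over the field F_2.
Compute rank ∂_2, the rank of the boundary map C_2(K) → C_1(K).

rank∂_2=7

n_0=10 n_1=21 n_2=9  [Z2]
∂1: piv[bk,bu,bw,by,fq,fx,fz,kr,rx] rk=9  ker:ku,kw,ky,qx,ru,rw,ry,rz,uw,wy,wz,xy
∂2: piv[bkw,bky,bwy,kru,krw,kuw,rxy] rk=7  ker:kwy,ruw
rk∂_2=7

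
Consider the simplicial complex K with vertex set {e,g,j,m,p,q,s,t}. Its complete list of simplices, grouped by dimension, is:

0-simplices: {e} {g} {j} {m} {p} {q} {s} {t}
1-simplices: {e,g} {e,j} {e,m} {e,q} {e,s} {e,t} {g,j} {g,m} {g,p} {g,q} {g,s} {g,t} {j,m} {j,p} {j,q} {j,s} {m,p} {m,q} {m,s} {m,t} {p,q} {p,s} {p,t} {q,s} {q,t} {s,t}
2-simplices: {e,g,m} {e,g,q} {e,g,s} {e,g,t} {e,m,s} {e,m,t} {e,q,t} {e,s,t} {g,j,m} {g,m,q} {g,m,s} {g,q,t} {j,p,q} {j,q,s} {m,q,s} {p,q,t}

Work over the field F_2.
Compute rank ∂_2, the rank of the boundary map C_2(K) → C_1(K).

n_0=8 n_1=26 n_2=16  [Z2]
∂1: piv[eg,ej,em,eq,es,et,gp] rk=7  ker:gj,gm,gq,gs,gt,jm,jp,jq,js,mp,mq,ms,mt,pq,ps,pt,qs,qt,st
∂2: piv[egm,egq,egs,egt,ems,emt,eqt,est,gjm,gmq,jpq,jqs,mqs,pqt] rk=14  ker:gms,gqt
rk∂_2=14

rank∂_2=14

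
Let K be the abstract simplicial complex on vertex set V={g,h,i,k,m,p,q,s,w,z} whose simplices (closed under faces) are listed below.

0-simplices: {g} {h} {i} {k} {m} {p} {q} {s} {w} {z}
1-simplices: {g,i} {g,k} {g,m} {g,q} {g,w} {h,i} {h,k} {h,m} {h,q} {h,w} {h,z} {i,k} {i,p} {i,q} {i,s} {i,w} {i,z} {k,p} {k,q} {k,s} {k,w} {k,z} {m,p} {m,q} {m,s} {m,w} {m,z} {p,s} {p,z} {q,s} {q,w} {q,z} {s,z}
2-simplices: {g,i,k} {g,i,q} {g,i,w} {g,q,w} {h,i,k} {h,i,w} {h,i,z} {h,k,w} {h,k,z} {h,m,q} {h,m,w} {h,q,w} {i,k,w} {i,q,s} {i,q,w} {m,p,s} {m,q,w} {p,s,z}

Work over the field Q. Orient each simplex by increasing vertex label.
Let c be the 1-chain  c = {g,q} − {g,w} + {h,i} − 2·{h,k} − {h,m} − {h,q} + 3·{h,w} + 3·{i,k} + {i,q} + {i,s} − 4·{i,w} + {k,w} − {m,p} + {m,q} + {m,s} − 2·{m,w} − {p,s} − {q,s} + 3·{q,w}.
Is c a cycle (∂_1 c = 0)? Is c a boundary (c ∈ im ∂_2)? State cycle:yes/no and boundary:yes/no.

cycle:yes boundary:yes

n_0=10 n_1=33 n_2=18  [Q]
∂1: piv[gi,gk,gm,gq,gw,hi,hz,ip,is] rk=9  ker:hk,hm,hq,hw,ik,iq,iw,iz,kp,kq,ks,kw,kz,mp,mq,ms,mw,mz,ps,pz,qs,qw,qz,sz
∂2: piv[gik,giq,giw,gqw,hik,hiw,hiz,hkw,hkz,hmq,hmw,hqw,iqs,mps,psz] rk=15  ker:ikw,iqw,mqw
∂1c = 0
c vs im∂2: reduces to 0 ⇒ boundary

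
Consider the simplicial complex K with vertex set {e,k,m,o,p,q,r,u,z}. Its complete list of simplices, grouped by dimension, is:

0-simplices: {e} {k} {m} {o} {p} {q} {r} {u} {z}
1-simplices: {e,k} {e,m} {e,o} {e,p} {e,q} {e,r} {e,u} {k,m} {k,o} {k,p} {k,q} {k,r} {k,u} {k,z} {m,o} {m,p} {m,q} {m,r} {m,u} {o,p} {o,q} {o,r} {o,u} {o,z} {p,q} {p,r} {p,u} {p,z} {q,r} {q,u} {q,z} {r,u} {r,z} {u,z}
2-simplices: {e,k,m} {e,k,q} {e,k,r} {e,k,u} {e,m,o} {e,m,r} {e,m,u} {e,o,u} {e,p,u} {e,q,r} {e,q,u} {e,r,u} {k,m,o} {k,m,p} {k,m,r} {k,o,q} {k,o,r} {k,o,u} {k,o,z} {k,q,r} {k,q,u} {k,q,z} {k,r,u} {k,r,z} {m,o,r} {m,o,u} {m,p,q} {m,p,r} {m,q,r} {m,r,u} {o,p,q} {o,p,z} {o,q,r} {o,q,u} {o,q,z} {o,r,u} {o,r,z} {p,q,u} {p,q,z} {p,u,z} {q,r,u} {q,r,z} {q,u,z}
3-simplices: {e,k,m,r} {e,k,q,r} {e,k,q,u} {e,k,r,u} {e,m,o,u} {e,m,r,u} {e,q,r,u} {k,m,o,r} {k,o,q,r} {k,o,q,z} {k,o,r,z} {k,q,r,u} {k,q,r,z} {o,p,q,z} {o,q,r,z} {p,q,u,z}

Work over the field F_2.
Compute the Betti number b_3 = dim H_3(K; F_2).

n_0=9 n_1=34 n_2=43 n_3=16  [Z2]
∂1: piv[ek,em,eo,ep,eq,er,eu,kz] rk=8  ker:km,ko,kp,kq,kr,ku,mo,mp,mq,mr,mu,op,oq,or,ou,oz,pq,pr,pu,pz,qr,qu,qz,ru,rz,uz
∂2: piv[ekm,ekq,ekr,eku,emo,emr,emu,eou,epu,eqr,equ,eru,kmo,kmp,koq,kor,koz,kqz,krz,mpq,mpr,mqr,opq,opz,pqu,puz] rk=26  ker:kmr,kou,kqr,kqu,kru,mor,mou,mru,oqr,oqu,oqz,oru,orz,pqz,qru,qrz,quz
∂3: piv[ekmr,ekqr,ekqu,ekru,emou,emru,eqru,kmor,koqr,koqz,korz,kqrz,opqz,pquz] rk=14  ker:kqru,oqrz
b_3=(16−14)−0=2

b_3=2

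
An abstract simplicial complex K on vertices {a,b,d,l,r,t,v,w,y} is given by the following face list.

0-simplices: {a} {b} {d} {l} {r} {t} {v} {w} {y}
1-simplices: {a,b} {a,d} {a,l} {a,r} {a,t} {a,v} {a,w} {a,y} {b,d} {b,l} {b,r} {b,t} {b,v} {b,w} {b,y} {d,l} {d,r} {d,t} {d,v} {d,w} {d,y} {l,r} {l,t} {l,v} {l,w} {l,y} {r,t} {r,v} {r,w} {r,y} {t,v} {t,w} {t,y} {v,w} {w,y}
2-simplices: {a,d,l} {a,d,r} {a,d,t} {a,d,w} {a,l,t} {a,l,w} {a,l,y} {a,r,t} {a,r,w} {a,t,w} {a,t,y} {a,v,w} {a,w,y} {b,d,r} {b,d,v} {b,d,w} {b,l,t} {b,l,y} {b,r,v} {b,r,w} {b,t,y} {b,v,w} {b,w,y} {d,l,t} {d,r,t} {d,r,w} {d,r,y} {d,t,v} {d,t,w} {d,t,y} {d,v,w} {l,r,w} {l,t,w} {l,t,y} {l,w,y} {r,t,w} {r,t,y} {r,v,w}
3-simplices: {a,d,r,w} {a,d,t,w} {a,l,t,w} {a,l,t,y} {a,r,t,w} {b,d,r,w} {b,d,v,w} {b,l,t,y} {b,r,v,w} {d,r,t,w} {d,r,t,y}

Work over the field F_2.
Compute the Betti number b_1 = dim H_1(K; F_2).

b_1=2

n_0=9 n_1=35 n_2=38 n_3=11  [Z2]
∂1: piv[ab,ad,al,ar,at,av,aw,ay] rk=8  ker:bd,bl,br,bt,bv,bw,by,dl,dr,dt,dv,dw,dy,lr,lt,lv,lw,ly,rt,rv,rw,ry,tv,tw,ty,vw,wy
∂2: piv[adl,adr,adt,adw,alt,alw,aly,art,arw,atw,aty,avw,awy,bdr,bdv,bdw,blt,bly,brv,bvw,bwy,dry,dtv,dty,lrw] rk=25  ker:brw,bty,dlt,drt,drw,dtw,dvw,ltw,lty,lwy,rtw,rty,rvw
∂3: piv[adrw,adtw,altw,alty,artw,bdrw,bdvw,blty,brvw,drtw,drty] rk=11
b_1=(35−8)−25=2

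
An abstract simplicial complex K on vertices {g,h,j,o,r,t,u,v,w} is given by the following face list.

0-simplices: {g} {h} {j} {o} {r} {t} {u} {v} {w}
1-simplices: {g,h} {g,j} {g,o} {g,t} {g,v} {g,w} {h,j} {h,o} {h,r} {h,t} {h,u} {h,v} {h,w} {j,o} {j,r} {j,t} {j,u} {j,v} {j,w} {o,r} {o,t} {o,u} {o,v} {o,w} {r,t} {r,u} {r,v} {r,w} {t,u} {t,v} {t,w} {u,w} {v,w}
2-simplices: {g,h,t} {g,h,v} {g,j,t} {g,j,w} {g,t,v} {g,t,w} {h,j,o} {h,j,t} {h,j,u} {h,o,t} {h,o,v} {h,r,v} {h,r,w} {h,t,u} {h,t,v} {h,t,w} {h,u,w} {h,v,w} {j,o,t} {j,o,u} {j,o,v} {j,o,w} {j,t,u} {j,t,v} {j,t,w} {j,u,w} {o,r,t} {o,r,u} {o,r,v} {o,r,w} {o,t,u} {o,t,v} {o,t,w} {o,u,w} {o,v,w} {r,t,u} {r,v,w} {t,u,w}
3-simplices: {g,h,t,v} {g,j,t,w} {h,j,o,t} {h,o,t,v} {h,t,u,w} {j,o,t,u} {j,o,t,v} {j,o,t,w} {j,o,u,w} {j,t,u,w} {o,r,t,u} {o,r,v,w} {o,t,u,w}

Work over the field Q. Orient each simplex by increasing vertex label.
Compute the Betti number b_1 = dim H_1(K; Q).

b_1=2

n_0=9 n_1=33 n_2=38 n_3=13  [Q]
∂1: piv[gh,gj,go,gt,gv,gw,hr,hu] rk=8  ker:hj,ho,ht,hv,hw,jo,jr,jt,ju,jv,jw,or,ot,ou,ov,ow,rt,ru,rv,rw,tu,tv,tw,uw,vw
∂2: piv[ght,ghv,gjt,gjw,gtv,gtw,hjo,hjt,hju,hot,hov,hrv,hrw,htu,htw,huw,hvw,jou,jov,jow,ort,oru,orv] rk=23  ker:htv,jot,jtu,jtv,jtw,juw,orw,otu,otv,otw,ouw,ovw,rtu,rvw,tuw
∂3: piv[ghtv,gjtw,hjot,hotv,htuw,jotu,jotv,jotw,jouw,jtuw,ortu,orvw] rk=12  ker:otuw
b_1=(33−8)−23=2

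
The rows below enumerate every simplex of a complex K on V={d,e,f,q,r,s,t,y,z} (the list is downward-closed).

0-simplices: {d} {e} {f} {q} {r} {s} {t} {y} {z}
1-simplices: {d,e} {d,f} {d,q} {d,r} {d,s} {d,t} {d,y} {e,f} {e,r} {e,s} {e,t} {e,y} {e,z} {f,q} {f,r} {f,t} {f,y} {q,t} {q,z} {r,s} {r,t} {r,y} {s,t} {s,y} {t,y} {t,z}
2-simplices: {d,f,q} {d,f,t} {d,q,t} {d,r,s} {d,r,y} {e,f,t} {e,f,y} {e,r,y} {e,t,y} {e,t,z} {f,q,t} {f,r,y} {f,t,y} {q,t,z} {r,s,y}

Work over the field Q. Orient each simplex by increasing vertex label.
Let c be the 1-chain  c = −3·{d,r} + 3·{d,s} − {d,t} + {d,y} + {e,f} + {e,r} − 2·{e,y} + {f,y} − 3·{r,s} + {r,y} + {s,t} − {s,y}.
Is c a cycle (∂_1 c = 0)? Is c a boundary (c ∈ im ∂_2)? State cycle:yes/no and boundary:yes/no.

cycle:yes boundary:no

n_0=9 n_1=26 n_2=15  [Q]
∂1: piv[de,df,dq,dr,ds,dt,dy,ez] rk=8  ker:ef,er,es,et,ey,fq,fr,ft,fy,qt,qz,rs,rt,ry,st,sy,ty,tz
∂2: piv[dfq,dft,dqt,drs,dry,eft,efy,ery,ety,etz,fry,qtz,rsy] rk=13  ker:fqt,fty
∂1c = 0
c vs im∂2: residual ≠ 0 ⇒ not boundary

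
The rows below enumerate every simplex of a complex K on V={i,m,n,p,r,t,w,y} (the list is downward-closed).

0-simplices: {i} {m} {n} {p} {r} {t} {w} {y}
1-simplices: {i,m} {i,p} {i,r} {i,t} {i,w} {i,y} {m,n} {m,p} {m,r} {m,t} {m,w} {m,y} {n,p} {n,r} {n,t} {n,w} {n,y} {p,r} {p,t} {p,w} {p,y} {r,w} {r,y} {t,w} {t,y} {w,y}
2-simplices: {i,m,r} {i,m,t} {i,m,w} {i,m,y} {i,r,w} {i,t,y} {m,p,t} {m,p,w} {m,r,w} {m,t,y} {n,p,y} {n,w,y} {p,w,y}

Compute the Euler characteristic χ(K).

n_0=8 n_1=26 n_2=13
χ=+8−26+13=-5

χ(K)=-5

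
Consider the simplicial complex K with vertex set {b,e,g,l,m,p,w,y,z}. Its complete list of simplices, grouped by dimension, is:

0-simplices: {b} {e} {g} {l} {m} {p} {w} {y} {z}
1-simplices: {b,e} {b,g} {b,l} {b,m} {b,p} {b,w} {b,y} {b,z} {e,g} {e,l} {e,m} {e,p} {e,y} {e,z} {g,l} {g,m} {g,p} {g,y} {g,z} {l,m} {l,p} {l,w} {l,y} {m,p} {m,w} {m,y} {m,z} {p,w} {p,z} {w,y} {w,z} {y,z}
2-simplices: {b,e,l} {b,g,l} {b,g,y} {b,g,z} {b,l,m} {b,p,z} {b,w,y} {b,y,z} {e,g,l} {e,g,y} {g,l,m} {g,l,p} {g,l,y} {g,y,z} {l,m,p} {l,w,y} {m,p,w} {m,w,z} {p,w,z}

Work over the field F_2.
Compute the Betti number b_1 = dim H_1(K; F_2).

b_1=6

n_0=9 n_1=32 n_2=19  [Z2]
∂1: piv[be,bg,bl,bm,bp,bw,by,bz] rk=8  ker:eg,el,em,ep,ey,ez,gl,gm,gp,gy,gz,lm,lp,lw,ly,mp,mw,my,mz,pw,pz,wy,wz,yz
∂2: piv[bel,bgl,bgy,bgz,blm,bpz,bwy,byz,egl,egy,glm,glp,gly,lmp,lwy,mpw,mwz,pwz] rk=18  ker:gyz
b_1=(32−8)−18=6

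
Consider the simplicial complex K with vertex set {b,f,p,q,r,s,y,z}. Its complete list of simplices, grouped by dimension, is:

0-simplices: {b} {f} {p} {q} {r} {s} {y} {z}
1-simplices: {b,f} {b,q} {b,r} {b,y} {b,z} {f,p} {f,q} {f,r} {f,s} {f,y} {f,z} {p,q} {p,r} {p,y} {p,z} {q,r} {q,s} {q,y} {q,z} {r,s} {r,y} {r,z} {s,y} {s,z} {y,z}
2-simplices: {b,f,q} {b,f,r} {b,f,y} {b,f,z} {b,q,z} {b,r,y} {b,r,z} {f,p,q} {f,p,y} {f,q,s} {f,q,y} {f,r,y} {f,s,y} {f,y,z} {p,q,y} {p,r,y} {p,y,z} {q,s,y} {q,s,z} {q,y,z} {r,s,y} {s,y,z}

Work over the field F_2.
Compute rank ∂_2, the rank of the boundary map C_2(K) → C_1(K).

n_0=8 n_1=25 n_2=22  [Z2]
∂1: piv[bf,bq,br,by,bz,fp,fs] rk=7  ker:fq,fr,fy,fz,pq,pr,py,pz,qr,qs,qy,qz,rs,ry,rz,sy,sz,yz
∂2: piv[bfq,bfr,bfy,bfz,bqz,bry,brz,fpq,fpy,fqs,fqy,fsy,fyz,pry,pyz,qsz,rsy] rk=17  ker:fry,pqy,qsy,qyz,syz
rk∂_2=17

rank∂_2=17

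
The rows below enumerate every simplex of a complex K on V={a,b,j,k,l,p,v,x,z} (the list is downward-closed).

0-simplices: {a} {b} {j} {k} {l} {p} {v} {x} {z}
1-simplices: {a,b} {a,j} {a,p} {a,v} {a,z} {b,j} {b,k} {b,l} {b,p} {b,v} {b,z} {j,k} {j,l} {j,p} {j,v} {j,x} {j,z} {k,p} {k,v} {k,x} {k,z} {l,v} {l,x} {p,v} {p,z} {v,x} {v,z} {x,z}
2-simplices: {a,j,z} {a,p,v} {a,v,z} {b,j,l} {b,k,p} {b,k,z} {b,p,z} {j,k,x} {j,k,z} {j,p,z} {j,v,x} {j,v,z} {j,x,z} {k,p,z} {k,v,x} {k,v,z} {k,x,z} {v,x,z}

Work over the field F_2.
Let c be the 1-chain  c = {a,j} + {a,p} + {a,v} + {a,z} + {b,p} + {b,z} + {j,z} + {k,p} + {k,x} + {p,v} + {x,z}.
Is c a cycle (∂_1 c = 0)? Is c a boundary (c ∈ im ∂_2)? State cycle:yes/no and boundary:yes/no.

cycle:yes boundary:yes

n_0=9 n_1=28 n_2=18  [Z2]
∂1: piv[ab,aj,ap,av,az,bk,bl,jx] rk=8  ker:bj,bp,bv,bz,jk,jl,jp,jv,jz,kp,kv,kx,kz,lv,lx,pv,pz,vx,vz,xz
∂2: piv[ajz,apv,avz,bjl,bkp,bkz,bpz,jkx,jkz,jpz,jvx,jvz,jxz,kvx] rk=14  ker:kpz,kvz,kxz,vxz
∂1c = 0
c vs im∂2: reduces to 0 ⇒ boundary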